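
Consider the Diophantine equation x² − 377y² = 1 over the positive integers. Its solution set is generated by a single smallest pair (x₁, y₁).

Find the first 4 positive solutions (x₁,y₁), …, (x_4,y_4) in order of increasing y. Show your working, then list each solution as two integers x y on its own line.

√377 → a₀=19, period (2,2,2,38); ℓ=4 even so k=3
a_0=19:  p_0=19·1+0=19,  q_0=19·0+1=1
…
a_2=2:  p_2=2·39+19=97,  q_2=2·2+1=5
a_3=2:  p_3=2·97+39=233,  q_3=2·5+2=12
fundamental: x₁=233, y₁=12  (since 54289 − 377·144 = 1)
(x_2, y_2) = (233·233 + 377·12·12, 233·12 + 12·233) = (108577, 5592)
(x_3, y_3) = (233·108577 + 377·12·5592, 233·5592 + 12·108577) = (50596649, 2605860)
(x_4, y_4) = (233·50596649 + 377·12·2605860, 233·2605860 + 12·50596649) = (23577929857, 1214325168)

233 12
108577 5592
50596649 2605860
23577929857 1214325168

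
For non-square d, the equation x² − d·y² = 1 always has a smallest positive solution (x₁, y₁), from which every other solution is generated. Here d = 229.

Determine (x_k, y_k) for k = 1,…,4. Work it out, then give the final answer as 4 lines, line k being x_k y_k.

5848201 386460
68402909872801 4520191516920
800067931842043513801 52869977098885735380
9357916158133073035999171201 618388505879356792878585840

√229 = [15; 7,1,1,7,30, …], period ℓ=5 (odd) → k=9
k=0  a_k=15  p_k/q_k = 15/1
…
k=2  a_k=1  p_k/q_k = 121/8
…
k=6  a_k=7  p_k/q_k = 362399/23948
…
k=8  a_k=1  p_k/q_k = 776325/51301
k=9  a_k=7  p_k/q_k = 5848201/386460
(x₁, y₁) = (5848201, 386460);  5848201² − 229·386460² = 1 ✓
k=2:  x_2 = 5848201·5848201+229·386460·386460 = 68402909872801,  y_2 = 5848201·386460+386460·5848201 = 4520191516920
k=3:  x_3 = 5848201·68402909872801+229·386460·4520191516920 = 800067931842043513801,  y_3 = 5848201·4520191516920+386460·68402909872801 = 52869977098885735380
k=4:  x_4 = 5848201·800067931842043513801+229·386460·52869977098885735380 = 9357916158133073035999171201,  y_4 = 5848201·52869977098885735380+386460·800067931842043513801 = 618388505879356792878585840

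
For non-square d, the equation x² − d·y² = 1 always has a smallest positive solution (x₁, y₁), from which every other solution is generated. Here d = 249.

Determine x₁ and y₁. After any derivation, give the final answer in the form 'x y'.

[15; 1,3,1,1,5,…,3,1,30] for √249; ℓ=16 ⇒ convergent index 15
a_0=15:  p_0=15·1+0=15,  q_0=15·0+1=1
…
a_2=3:  p_2=3·16+15=63,  q_2=3·1+1=4
a_3=1:  p_3=1·63+16=79,  q_3=1·4+1=5
…
a_14=3:  p_14=3·1884116+1017351=6669699,  q_14=3·119401+64472=422675
a_15=1:  p_15=1·6669699+1884116=8553815,  q_15=1·422675+119401=542076
→ (8553815, 542076).  Check: 8553815²=73167751054225, 249·542076²=73167751054224, difference 1.

8553815 542076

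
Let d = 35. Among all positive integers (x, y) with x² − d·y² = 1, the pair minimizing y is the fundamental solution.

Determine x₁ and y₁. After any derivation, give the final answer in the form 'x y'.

6 1

√35 = [5; 1,10, …], period ℓ=2 (even) → k=1
step 0: (5, 1)  from 5·(1,0) + (0,1)
step 1: (6, 1)  from 1·(5,1) + (1,0)
→ (6, 1).  Check: 6²=36, 35·1²=35, difference 1.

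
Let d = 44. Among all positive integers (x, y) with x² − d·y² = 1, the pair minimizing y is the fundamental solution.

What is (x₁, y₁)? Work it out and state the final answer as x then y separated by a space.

d=44: √d = [6; 1,1,1,2,1,1,1,12] (ℓ=8, even), read p_7/q_7
a_0=6:  p_0=6·1+0=6,  q_0=6·0+1=1
…
a_5=1:  p_5=1·53+20=73,  q_5=1·8+3=11
a_6=1:  p_6=1·73+53=126,  q_6=1·11+8=19
a_7=1:  p_7=1·126+73=199,  q_7=1·19+11=30
→ (199, 30).  Check: 199²=39601, 44·30²=39600, difference 1.

199 30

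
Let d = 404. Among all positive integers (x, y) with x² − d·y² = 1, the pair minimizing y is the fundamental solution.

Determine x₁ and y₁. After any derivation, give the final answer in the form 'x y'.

201 10

d=404: √d = [20; 10,40] (ℓ=2, even), read p_1/q_1
i=0: a=20 ⇒ p=20, q=1
i=1: a=10 ⇒ p=201, q=10
fundamental: x₁=201, y₁=10  (since 40401 − 404·100 = 1)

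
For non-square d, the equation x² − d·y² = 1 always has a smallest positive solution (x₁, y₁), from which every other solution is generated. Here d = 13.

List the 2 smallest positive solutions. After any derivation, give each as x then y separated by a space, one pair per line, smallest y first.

649 180
842401 233640

√13 = [3; 1,1,1,1,6, …], period ℓ=5 (odd) → k=9
k=0  a_k=3  p_k/q_k = 3/1
k=1  a_k=1  p_k/q_k = 4/1
k=2  a_k=1  p_k/q_k = 7/2
…
k=5  a_k=6  p_k/q_k = 119/33
k=6  a_k=1  p_k/q_k = 137/38
k=7  a_k=1  p_k/q_k = 256/71
k=8  a_k=1  p_k/q_k = 393/109
k=9  a_k=1  p_k/q_k = 649/180
→ (649, 180).  Check: 649²=421201, 13·180²=421200, difference 1.
(649+180√13)^2 = 842401 + 233640√13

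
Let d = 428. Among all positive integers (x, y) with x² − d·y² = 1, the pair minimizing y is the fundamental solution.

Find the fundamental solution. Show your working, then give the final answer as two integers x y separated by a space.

1850887 89466

√428 → a₀=20, period (1,2,4,1,5,10,5,1,4,2,1,40); ℓ=12 even so k=11
a_0=20:  p_0=20·1+0=20,  q_0=20·0+1=1
a_1=1:  p_1=1·20+1=21,  q_1=1·1+0=1
…
a_4=1:  p_4=1·269+62=331,  q_4=1·13+3=16
a_5=5:  p_5=5·331+269=1924,  q_5=5·16+13=93
…
a_7=5:  p_7=5·19571+1924=99779,  q_7=5·946+93=4823
…
a_9=4:  p_9=4·119350+99779=577179,  q_9=4·5769+4823=27899
a_10=2:  p_10=2·577179+119350=1273708,  q_10=2·27899+5769=61567
a_11=1:  p_11=1·1273708+577179=1850887,  q_11=1·61567+27899=89466
fundamental: x₁=1850887, y₁=89466  (since 3425782686769 − 428·8004165156 = 1)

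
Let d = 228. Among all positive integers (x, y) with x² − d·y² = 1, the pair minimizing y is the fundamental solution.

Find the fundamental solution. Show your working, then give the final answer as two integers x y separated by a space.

151 10

d=228: √d = [15; 10,30] (ℓ=2, even), read p_1/q_1
a_0=15:  p_0=15·1+0=15,  q_0=15·0+1=1
a_1=10:  p_1=10·15+1=151,  q_1=10·1+0=10
fundamental: x₁=151, y₁=10  (since 22801 − 228·100 = 1)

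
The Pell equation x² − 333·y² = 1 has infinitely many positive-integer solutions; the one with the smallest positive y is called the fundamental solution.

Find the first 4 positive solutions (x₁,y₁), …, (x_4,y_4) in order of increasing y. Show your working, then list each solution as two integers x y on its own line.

73 4
10657 584
1555849 85260
227143297 12447376

√333 = [18; 4,36, …], period ℓ=2 (even) → k=1
step 0: (18, 1)  from 18·(1,0) + (0,1)
step 1: (73, 4)  from 4·(18,1) + (1,0)
→ (73, 4).  Check: 73²=5329, 333·4²=5328, difference 1.
n=2: (73,4)∘(73,4) = (73·73+333·4·4, 73·4+4·73) = (10657,584)
n=3: (10657,584)∘(73,4) = (73·10657+333·4·584, 73·584+4·10657) = (1555849,85260)
n=4: (1555849,85260)∘(73,4) = (73·1555849+333·4·85260, 73·85260+4·1555849) = (227143297,12447376)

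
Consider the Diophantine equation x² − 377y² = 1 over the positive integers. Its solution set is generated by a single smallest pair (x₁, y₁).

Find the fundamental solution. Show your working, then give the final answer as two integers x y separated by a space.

233 12

√377 → a₀=19, period (2,2,2,38); ℓ=4 even so k=3
k=0  a_k=19  p_k/q_k = 19/1
…
k=2  a_k=2  p_k/q_k = 97/5
k=3  a_k=2  p_k/q_k = 233/12
→ (233, 12).  Check: 233²=54289, 377·12²=54288, difference 1.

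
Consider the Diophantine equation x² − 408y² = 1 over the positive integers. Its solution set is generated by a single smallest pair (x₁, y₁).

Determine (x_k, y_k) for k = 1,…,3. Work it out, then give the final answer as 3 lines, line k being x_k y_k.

101 5
20401 1010
4120901 204015

d=408: √d = [20; 5,40] (ℓ=2, even), read p_1/q_1
step 0: (20, 1)  from 20·(1,0) + (0,1)
step 1: (101, 5)  from 5·(20,1) + (1,0)
fundamental: x₁=101, y₁=5  (since 10201 − 408·25 = 1)
(x_2, y_2) = (101·101 + 408·5·5, 101·5 + 5·101) = (20401, 1010)
(x_3, y_3) = (101·20401 + 408·5·1010, 101·1010 + 5·20401) = (4120901, 204015)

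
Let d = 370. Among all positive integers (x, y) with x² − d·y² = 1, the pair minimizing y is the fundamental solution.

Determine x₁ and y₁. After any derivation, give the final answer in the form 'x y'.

213859 11118

√370 = [19; 4,4,38, …], period ℓ=3 (odd) → k=5
k=0  a_k=19  p_k/q_k = 19/1
…
k=2  a_k=4  p_k/q_k = 327/17
k=3  a_k=38  p_k/q_k = 12503/650
k=4  a_k=4  p_k/q_k = 50339/2617
k=5  a_k=4  p_k/q_k = 213859/11118
→ (213859, 11118).  Check: 213859²=45735671881, 370·11118²=45735671880, difference 1.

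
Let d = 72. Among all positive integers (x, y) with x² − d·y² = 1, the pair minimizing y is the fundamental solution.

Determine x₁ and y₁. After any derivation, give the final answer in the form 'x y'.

17 2

d=72: √d = [8; 2,16] (ℓ=2, even), read p_1/q_1
k=0  a_k=8  p_k/q_k = 8/1
k=1  a_k=2  p_k/q_k = 17/2
→ (17, 2).  Check: 17²=289, 72·2²=288, difference 1.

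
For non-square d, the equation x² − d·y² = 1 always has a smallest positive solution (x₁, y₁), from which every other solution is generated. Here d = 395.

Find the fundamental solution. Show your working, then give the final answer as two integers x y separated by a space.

159 8

√395 = [19; 1,6,1,38, …], period ℓ=4 (even) → k=3
step 0: (19, 1)  from 19·(1,0) + (0,1)
step 1: (20, 1)  from 1·(19,1) + (1,0)
step 2: (139, 7)  from 6·(20,1) + (19,1)
step 3: (159, 8)  from 1·(139,7) + (20,1)
(x₁, y₁) = (159, 8);  159² − 395·8² = 1 ✓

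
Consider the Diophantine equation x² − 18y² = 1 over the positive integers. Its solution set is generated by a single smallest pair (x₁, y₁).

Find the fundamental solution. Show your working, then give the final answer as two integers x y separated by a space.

17 4

√18 = [4; 4,8, …], period ℓ=2 (even) → k=1
k=0  a_k=4  p_k/q_k = 4/1
k=1  a_k=4  p_k/q_k = 17/4
→ (17, 4).  Check: 17²=289, 18·4²=288, difference 1.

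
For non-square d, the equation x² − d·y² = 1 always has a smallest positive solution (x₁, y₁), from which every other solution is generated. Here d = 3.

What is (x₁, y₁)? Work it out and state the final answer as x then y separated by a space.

2 1

√3 → a₀=1, period (1,2); ℓ=2 even so k=1
k=0  a_k=1  p_k/q_k = 1/1
k=1  a_k=1  p_k/q_k = 2/1
fundamental: x₁=2, y₁=1  (since 4 − 3·1 = 1)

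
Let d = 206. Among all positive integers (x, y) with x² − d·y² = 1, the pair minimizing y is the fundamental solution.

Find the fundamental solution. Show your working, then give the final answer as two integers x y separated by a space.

√206 = [14; 2,1,5,14,5,1,2,28, …], period ℓ=8 (even) → k=7
i=0: a=14 ⇒ p=14, q=1
i=1: a=2 ⇒ p=29, q=2
i=2: a=1 ⇒ p=43, q=3
…
i=4: a=14 ⇒ p=3459, q=241
i=5: a=5 ⇒ p=17539, q=1222
i=6: a=1 ⇒ p=20998, q=1463
i=7: a=2 ⇒ p=59535, q=4148
→ (59535, 4148).  Check: 59535²=3544416225, 206·4148²=3544416224, difference 1.

59535 4148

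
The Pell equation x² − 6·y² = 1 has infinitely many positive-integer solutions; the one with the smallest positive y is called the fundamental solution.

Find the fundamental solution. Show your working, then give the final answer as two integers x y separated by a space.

d=6: √d = [2; 2,4] (ℓ=2, even), read p_1/q_1
step 0: (2, 1)  from 2·(1,0) + (0,1)
step 1: (5, 2)  from 2·(2,1) + (1,0)
fundamental: x₁=5, y₁=2  (since 25 − 6·4 = 1)

5 2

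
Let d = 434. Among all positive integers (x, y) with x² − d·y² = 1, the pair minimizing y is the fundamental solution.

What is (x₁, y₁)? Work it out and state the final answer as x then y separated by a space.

√434 → a₀=20, period (1,4,1,40); ℓ=4 even so k=3
a_0=20:  p_0=20·1+0=20,  q_0=20·0+1=1
…
a_2=4:  p_2=4·21+20=104,  q_2=4·1+1=5
a_3=1:  p_3=1·104+21=125,  q_3=1·5+1=6
→ (125, 6).  Check: 125²=15625, 434·6²=15624, difference 1.

125 6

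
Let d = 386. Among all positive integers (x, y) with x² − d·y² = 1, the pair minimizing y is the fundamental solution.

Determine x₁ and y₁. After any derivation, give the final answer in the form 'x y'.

111555 5678

√386 → a₀=19, period (1,1,1,4,1,18,1,4,1,1,1,38); ℓ=12 even so k=11
step 0: (19, 1)  from 19·(1,0) + (0,1)
…
step 2: (39, 2)  from 1·(20,1) + (19,1)
step 3: (59, 3)  from 1·(39,2) + (20,1)
step 4: (275, 14)  from 4·(59,3) + (39,2)
…
step 10: (72163, 3673)  from 1·(39392,2005) + (32771,1668)
step 11: (111555, 5678)  from 1·(72163,3673) + (39392,2005)
fundamental: x₁=111555, y₁=5678  (since 12444518025 − 386·32239684 = 1)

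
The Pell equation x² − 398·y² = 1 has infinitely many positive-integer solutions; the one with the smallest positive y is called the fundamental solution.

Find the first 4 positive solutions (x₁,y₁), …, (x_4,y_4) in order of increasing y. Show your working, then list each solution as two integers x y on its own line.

399 20
318401 15960
254083599 12736060
202758393601 10163359920

√398 → a₀=19, period (1,18,1,38); ℓ=4 even so k=3
step 0: (19, 1)  from 19·(1,0) + (0,1)
step 1: (20, 1)  from 1·(19,1) + (1,0)
step 2: (379, 19)  from 18·(20,1) + (19,1)
step 3: (399, 20)  from 1·(379,19) + (20,1)
(x₁, y₁) = (399, 20);  399² − 398·20² = 1 ✓
n=2: (399,20)∘(399,20) = (399·399+398·20·20, 399·20+20·399) = (318401,15960)
n=3: (318401,15960)∘(399,20) = (399·318401+398·20·15960, 399·15960+20·318401) = (254083599,12736060)
n=4: (254083599,12736060)∘(399,20) = (399·254083599+398·20·12736060, 399·12736060+20·254083599) = (202758393601,10163359920)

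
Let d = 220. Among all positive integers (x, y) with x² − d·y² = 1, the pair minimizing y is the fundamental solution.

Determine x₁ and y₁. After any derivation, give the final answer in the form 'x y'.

89 6

√220 → a₀=14, period (1,4,1,28); ℓ=4 even so k=3
i=0: a=14 ⇒ p=14, q=1
i=1: a=1 ⇒ p=15, q=1
i=2: a=4 ⇒ p=74, q=5
i=3: a=1 ⇒ p=89, q=6
(x₁, y₁) = (89, 6);  89² − 220·6² = 1 ✓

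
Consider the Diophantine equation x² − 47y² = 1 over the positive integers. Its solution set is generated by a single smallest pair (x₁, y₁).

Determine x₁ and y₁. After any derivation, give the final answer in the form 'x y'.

48 7

d=47: √d = [6; 1,5,1,12] (ℓ=4, even), read p_3/q_3
k=0  a_k=6  p_k/q_k = 6/1
…
k=2  a_k=5  p_k/q_k = 41/6
k=3  a_k=1  p_k/q_k = 48/7
(x₁, y₁) = (48, 7);  48² − 47·7² = 1 ✓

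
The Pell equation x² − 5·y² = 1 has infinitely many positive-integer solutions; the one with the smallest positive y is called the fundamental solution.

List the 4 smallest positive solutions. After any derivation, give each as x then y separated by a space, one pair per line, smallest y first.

√5 = [2; 4, …], period ℓ=1 (odd) → k=1
k=0  a_k=2  p_k/q_k = 2/1
k=1  a_k=4  p_k/q_k = 9/4
fundamental: x₁=9, y₁=4  (since 81 − 5·16 = 1)
(9+4√5)^2 = 161 + 72√5
(9+4√5)^3 = 2889 + 1292√5
(9+4√5)^4 = 51841 + 23184√5

9 4
161 72
2889 1292
51841 23184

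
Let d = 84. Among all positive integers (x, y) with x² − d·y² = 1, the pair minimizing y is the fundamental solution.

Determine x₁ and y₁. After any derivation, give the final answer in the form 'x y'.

√84 → a₀=9, period (6,18); ℓ=2 even so k=1
i=0: a=9 ⇒ p=9, q=1
i=1: a=6 ⇒ p=55, q=6
fundamental: x₁=55, y₁=6  (since 3025 − 84·36 = 1)

55 6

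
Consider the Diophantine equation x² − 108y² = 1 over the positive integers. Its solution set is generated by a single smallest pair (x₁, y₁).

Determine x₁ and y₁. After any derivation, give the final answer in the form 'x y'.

1351 130

[10; 2,1,1,4,1,1,2,20] for √108; ℓ=8 ⇒ convergent index 7
i=0: a=10 ⇒ p=10, q=1
i=1: a=2 ⇒ p=21, q=2
i=2: a=1 ⇒ p=31, q=3
…
i=4: a=4 ⇒ p=239, q=23
i=5: a=1 ⇒ p=291, q=28
i=6: a=1 ⇒ p=530, q=51
i=7: a=2 ⇒ p=1351, q=130
→ (1351, 130).  Check: 1351²=1825201, 108·130²=1825200, difference 1.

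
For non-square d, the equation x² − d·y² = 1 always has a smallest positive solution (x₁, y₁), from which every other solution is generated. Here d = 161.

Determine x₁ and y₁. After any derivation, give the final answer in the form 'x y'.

√161 → a₀=12, period (1,2,4,1,2,1,4,2,1,24); ℓ=10 even so k=9
step 0: (12, 1)  from 12·(1,0) + (0,1)
step 1: (13, 1)  from 1·(12,1) + (1,0)
step 2: (38, 3)  from 2·(13,1) + (12,1)
step 3: (165, 13)  from 4·(38,3) + (13,1)
…
step 5: (571, 45)  from 2·(203,16) + (165,13)
step 6: (774, 61)  from 1·(571,45) + (203,16)
step 7: (3667, 289)  from 4·(774,61) + (571,45)
step 8: (8108, 639)  from 2·(3667,289) + (774,61)
step 9: (11775, 928)  from 1·(8108,639) + (3667,289)
(x₁, y₁) = (11775, 928);  11775² − 161·928² = 1 ✓

11775 928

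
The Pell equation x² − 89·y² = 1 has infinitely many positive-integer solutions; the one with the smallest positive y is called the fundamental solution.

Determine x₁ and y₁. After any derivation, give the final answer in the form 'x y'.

[9; 2,3,3,2,18] for √89; ℓ=5 ⇒ convergent index 9
step 0: (9, 1)  from 9·(1,0) + (0,1)
…
step 4: (500, 53)  from 2·(217,23) + (66,7)
step 5: (9217, 977)  from 18·(500,53) + (217,23)
step 6: (18934, 2007)  from 2·(9217,977) + (500,53)
step 7: (66019, 6998)  from 3·(18934,2007) + (9217,977)
step 8: (216991, 23001)  from 3·(66019,6998) + (18934,2007)
step 9: (500001, 53000)  from 2·(216991,23001) + (66019,6998)
(x₁, y₁) = (500001, 53000);  500001² − 89·53000² = 1 ✓

500001 53000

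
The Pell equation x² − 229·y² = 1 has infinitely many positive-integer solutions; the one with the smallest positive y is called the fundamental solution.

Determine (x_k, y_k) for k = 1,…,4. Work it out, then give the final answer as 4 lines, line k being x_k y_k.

5848201 386460
68402909872801 4520191516920
800067931842043513801 52869977098885735380
9357916158133073035999171201 618388505879356792878585840

√229 = [15; 7,1,1,7,30, …], period ℓ=5 (odd) → k=9
a_0=15:  p_0=15·1+0=15,  q_0=15·0+1=1
a_1=7:  p_1=7·15+1=106,  q_1=7·1+0=7
a_2=1:  p_2=1·106+15=121,  q_2=1·7+1=8
a_3=1:  p_3=1·121+106=227,  q_3=1·8+7=15
…
a_6=7:  p_6=7·51527+1710=362399,  q_6=7·3405+113=23948
a_7=1:  p_7=1·362399+51527=413926,  q_7=1·23948+3405=27353
a_8=1:  p_8=1·413926+362399=776325,  q_8=1·27353+23948=51301
a_9=7:  p_9=7·776325+413926=5848201,  q_9=7·51301+27353=386460
(x₁, y₁) = (5848201, 386460);  5848201² − 229·386460² = 1 ✓
n=2: (5848201,386460)∘(5848201,386460) = (5848201·5848201+229·386460·386460, 5848201·386460+386460·5848201) = (68402909872801,4520191516920)
n=3: (68402909872801,4520191516920)∘(5848201,386460) = (5848201·68402909872801+229·386460·4520191516920, 5848201·4520191516920+386460·68402909872801) = (800067931842043513801,52869977098885735380)
n=4: (800067931842043513801,52869977098885735380)∘(5848201,386460) = (5848201·800067931842043513801+229·386460·52869977098885735380, 5848201·52869977098885735380+386460·800067931842043513801) = (9357916158133073035999171201,618388505879356792878585840)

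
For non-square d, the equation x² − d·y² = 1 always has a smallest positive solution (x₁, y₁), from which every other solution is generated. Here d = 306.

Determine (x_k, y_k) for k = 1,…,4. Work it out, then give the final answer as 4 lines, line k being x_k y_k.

√306 → a₀=17, period (2,34); ℓ=2 even so k=1
k=0  a_k=17  p_k/q_k = 17/1
k=1  a_k=2  p_k/q_k = 35/2
→ (35, 2).  Check: 35²=1225, 306·2²=1224, difference 1.
(x_2, y_2) = (35·35 + 306·2·2, 35·2 + 2·35) = (2449, 140)
(x_3, y_3) = (35·2449 + 306·2·140, 35·140 + 2·2449) = (171395, 9798)
(x_4, y_4) = (35·171395 + 306·2·9798, 35·9798 + 2·171395) = (11995201, 685720)

35 2
2449 140
171395 9798
11995201 685720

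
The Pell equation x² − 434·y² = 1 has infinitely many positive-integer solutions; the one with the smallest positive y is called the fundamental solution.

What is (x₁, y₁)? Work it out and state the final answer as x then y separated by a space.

125 6

[20; 1,4,1,40] for √434; ℓ=4 ⇒ convergent index 3
step 0: (20, 1)  from 20·(1,0) + (0,1)
step 1: (21, 1)  from 1·(20,1) + (1,0)
step 2: (104, 5)  from 4·(21,1) + (20,1)
step 3: (125, 6)  from 1·(104,5) + (21,1)
fundamental: x₁=125, y₁=6  (since 15625 − 434·36 = 1)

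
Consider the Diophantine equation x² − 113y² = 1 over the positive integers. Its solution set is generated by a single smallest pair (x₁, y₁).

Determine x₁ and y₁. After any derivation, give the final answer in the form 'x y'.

1204353 113296

d=113: √d = [10; 1,1,1,2,2,1,1,1,20] (ℓ=9, odd), read p_17/q_17
a_0=10:  p_0=10·1+0=10,  q_0=10·0+1=1
a_1=1:  p_1=1·10+1=11,  q_1=1·1+0=1
…
a_5=2:  p_5=2·85+32=202,  q_5=2·8+3=19
…
a_7=1:  p_7=1·287+202=489,  q_7=1·27+19=46
…
a_9=20:  p_9=20·776+489=16009,  q_9=20·73+46=1506
…
a_15=1:  p_15=1·313483+131952=445435,  q_15=1·29490+12413=41903
a_16=1:  p_16=1·445435+313483=758918,  q_16=1·41903+29490=71393
a_17=1:  p_17=1·758918+445435=1204353,  q_17=1·71393+41903=113296
fundamental: x₁=1204353, y₁=113296  (since 1450466148609 − 113·12835983616 = 1)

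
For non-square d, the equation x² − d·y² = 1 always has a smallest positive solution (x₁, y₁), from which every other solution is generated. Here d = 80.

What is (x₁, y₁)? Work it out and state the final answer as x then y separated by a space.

√80 = [8; 1,16, …], period ℓ=2 (even) → k=1
a_0=8:  p_0=8·1+0=8,  q_0=8·0+1=1
a_1=1:  p_1=1·8+1=9,  q_1=1·1+0=1
→ (9, 1).  Check: 9²=81, 80·1²=80, difference 1.

9 1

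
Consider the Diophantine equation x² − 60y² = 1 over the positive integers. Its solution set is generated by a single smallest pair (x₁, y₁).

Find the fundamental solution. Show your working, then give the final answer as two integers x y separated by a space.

31 4

√60 = [7; 1,2,1,14, …], period ℓ=4 (even) → k=3
i=0: a=7 ⇒ p=7, q=1
i=1: a=1 ⇒ p=8, q=1
i=2: a=2 ⇒ p=23, q=3
i=3: a=1 ⇒ p=31, q=4
fundamental: x₁=31, y₁=4  (since 961 − 60·16 = 1)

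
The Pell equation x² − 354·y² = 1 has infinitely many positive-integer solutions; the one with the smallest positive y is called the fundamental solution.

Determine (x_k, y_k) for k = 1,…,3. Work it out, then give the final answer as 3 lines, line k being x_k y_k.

[18; 1,4,2,2,18,2,2,4,1,36] for √354; ℓ=10 ⇒ convergent index 9
a_0=18:  p_0=18·1+0=18,  q_0=18·0+1=1
…
a_4=2:  p_4=2·207+94=508,  q_4=2·11+5=27
…
a_8=4:  p_8=4·47771+19210=210294,  q_8=4·2539+1021=11177
a_9=1:  p_9=1·210294+47771=258065,  q_9=1·11177+2539=13716
→ (258065, 13716).  Check: 258065²=66597544225, 354·13716²=66597544224, difference 1.
(x_2, y_2) = (258065·258065 + 354·13716·13716, 258065·13716 + 13716·258065) = (133195088449, 7079239080)
(x_3, y_3) = (258065·133195088449 + 354·13716·7079239080, 258065·7079239080 + 13716·133195088449) = (68745981000924305, 3653807666346684)

258065 13716
133195088449 7079239080
68745981000924305 3653807666346684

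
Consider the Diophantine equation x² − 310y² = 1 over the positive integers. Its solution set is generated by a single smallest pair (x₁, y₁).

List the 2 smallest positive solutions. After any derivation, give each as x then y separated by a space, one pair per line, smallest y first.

848719 48204
1440647881921 81823301352

d=310: √d = [17; 1,1,1,1,5,…,1,1,34] (ℓ=16, even), read p_15/q_15
a_0=17:  p_0=17·1+0=17,  q_0=17·0+1=1
…
a_3=1:  p_3=1·35+18=53,  q_3=1·2+1=3
a_4=1:  p_4=1·53+35=88,  q_4=1·3+2=5
…
a_6=3:  p_6=3·493+88=1567,  q_6=3·28+5=89
…
a_9=1:  p_9=1·5687+2060=7747,  q_9=1·323+117=440
…
a_11=5:  p_11=5·28928+7747=152387,  q_11=5·1643+440=8655
a_12=1:  p_12=1·152387+28928=181315,  q_12=1·8655+1643=10298
…
a_14=1:  p_14=1·333702+181315=515017,  q_14=1·18953+10298=29251
a_15=1:  p_15=1·515017+333702=848719,  q_15=1·29251+18953=48204
fundamental: x₁=848719, y₁=48204  (since 720323940961 − 310·2323625616 = 1)
(848719+48204√310)^2 = 1440647881921 + 81823301352√310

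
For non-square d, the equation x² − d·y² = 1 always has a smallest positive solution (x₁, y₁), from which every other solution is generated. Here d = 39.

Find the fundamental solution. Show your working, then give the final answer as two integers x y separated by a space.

25 4

√39 = [6; 4,12, …], period ℓ=2 (even) → k=1
i=0: a=6 ⇒ p=6, q=1
i=1: a=4 ⇒ p=25, q=4
(x₁, y₁) = (25, 4);  25² − 39·4² = 1 ✓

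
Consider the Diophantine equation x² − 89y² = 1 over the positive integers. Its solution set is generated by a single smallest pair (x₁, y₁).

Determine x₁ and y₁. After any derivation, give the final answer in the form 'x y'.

500001 53000

√89 = [9; 2,3,3,2,18, …], period ℓ=5 (odd) → k=9
k=0  a_k=9  p_k/q_k = 9/1
…
k=3  a_k=3  p_k/q_k = 217/23
k=4  a_k=2  p_k/q_k = 500/53
k=5  a_k=18  p_k/q_k = 9217/977
k=6  a_k=2  p_k/q_k = 18934/2007
…
k=8  a_k=3  p_k/q_k = 216991/23001
k=9  a_k=2  p_k/q_k = 500001/53000
(x₁, y₁) = (500001, 53000);  500001² − 89·53000² = 1 ✓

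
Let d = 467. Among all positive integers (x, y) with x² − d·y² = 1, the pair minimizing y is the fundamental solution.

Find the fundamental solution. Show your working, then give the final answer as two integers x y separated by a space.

1625626 75225

√467 → a₀=21, period (1,1,1,1,3,…,1,1,42); ℓ=14 even so k=13
step 0: (21, 1)  from 21·(1,0) + (0,1)
step 1: (22, 1)  from 1·(21,1) + (1,0)
…
step 3: (65, 3)  from 1·(43,2) + (22,1)
step 4: (108, 5)  from 1·(65,3) + (43,2)
step 5: (389, 18)  from 3·(108,5) + (65,3)
step 6: (1275, 59)  from 3·(389,18) + (108,5)
step 7: (27164, 1257)  from 21·(1275,59) + (389,18)
…
step 9: (275465, 12747)  from 3·(82767,3830) + (27164,1257)
step 10: (358232, 16577)  from 1·(275465,12747) + (82767,3830)
step 11: (633697, 29324)  from 1·(358232,16577) + (275465,12747)
step 12: (991929, 45901)  from 1·(633697,29324) + (358232,16577)
step 13: (1625626, 75225)  from 1·(991929,45901) + (633697,29324)
→ (1625626, 75225).  Check: 1625626²=2642659891876, 467·75225²=2642659891875, difference 1.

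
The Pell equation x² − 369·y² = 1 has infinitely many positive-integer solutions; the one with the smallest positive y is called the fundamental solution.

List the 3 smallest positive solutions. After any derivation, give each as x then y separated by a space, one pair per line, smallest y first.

√369 = [19; 4,1,3,2,7,4,7,2,3,1,4,38, …], period ℓ=12 (even) → k=11
step 0: (19, 1)  from 19·(1,0) + (0,1)
…
step 2: (96, 5)  from 1·(77,4) + (19,1)
…
step 7: (184045, 9581)  from 7·(25414,1323) + (6147,320)
…
step 10: (1758061, 91521)  from 1·(1364557,71036) + (393504,20485)
step 11: (8396801, 437120)  from 4·(1758061,91521) + (1364557,71036)
→ (8396801, 437120).  Check: 8396801²=70506267033601, 369·437120²=70506267033600, difference 1.
(8396801+437120√369)^2 = 141012534067201 + 7340819306240√369
(8396801+437120√369)^3 = 2368108374136006451201 + 123278797782910239360√369

8396801 437120
141012534067201 7340819306240
2368108374136006451201 123278797782910239360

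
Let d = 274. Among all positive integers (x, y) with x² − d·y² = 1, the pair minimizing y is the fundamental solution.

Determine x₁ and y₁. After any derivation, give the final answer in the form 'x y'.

√274 = [16; 1,1,4,4,1,1,32, …], period ℓ=7 (odd) → k=13
i=0: a=16 ⇒ p=16, q=1
i=1: a=1 ⇒ p=17, q=1
i=2: a=1 ⇒ p=33, q=2
…
i=4: a=4 ⇒ p=629, q=38
…
i=10: a=4 ⇒ p=419253, q=25328
i=11: a=4 ⇒ p=1770023, q=106931
i=12: a=1 ⇒ p=2189276, q=132259
i=13: a=1 ⇒ p=3959299, q=239190
(x₁, y₁) = (3959299, 239190);  3959299² − 274·239190² = 1 ✓

3959299 239190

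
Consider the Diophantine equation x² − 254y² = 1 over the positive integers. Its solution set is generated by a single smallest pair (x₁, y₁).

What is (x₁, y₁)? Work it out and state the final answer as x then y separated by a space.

√254 → a₀=15, period (1,14,1,30); ℓ=4 even so k=3
i=0: a=15 ⇒ p=15, q=1
i=1: a=1 ⇒ p=16, q=1
i=2: a=14 ⇒ p=239, q=15
i=3: a=1 ⇒ p=255, q=16
(x₁, y₁) = (255, 16);  255² − 254·16² = 1 ✓

255 16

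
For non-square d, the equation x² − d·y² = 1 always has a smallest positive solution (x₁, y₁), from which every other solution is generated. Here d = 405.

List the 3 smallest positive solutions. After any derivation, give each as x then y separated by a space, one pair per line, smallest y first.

√405 → a₀=20, period (8,40); ℓ=2 even so k=1
i=0: a=20 ⇒ p=20, q=1
i=1: a=8 ⇒ p=161, q=8
fundamental: x₁=161, y₁=8  (since 25921 − 405·64 = 1)
(161+8√405)^2 = 51841 + 2576√405
(161+8√405)^3 = 16692641 + 829464√405

161 8
51841 2576
16692641 829464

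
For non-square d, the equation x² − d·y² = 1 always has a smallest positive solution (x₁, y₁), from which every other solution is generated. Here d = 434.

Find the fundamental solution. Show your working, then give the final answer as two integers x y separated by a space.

125 6

[20; 1,4,1,40] for √434; ℓ=4 ⇒ convergent index 3
step 0: (20, 1)  from 20·(1,0) + (0,1)
…
step 2: (104, 5)  from 4·(21,1) + (20,1)
step 3: (125, 6)  from 1·(104,5) + (21,1)
→ (125, 6).  Check: 125²=15625, 434·6²=15624, difference 1.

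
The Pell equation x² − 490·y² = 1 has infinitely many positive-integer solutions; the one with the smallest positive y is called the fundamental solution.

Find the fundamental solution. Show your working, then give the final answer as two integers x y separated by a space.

1039681 46968

[22; 7,2,1,4,4,4,1,2,7,44] for √490; ℓ=10 ⇒ convergent index 9
i=0: a=22 ⇒ p=22, q=1
i=1: a=7 ⇒ p=155, q=7
…
i=4: a=4 ⇒ p=2280, q=103
…
i=7: a=1 ⇒ p=50315, q=2273
i=8: a=2 ⇒ p=141338, q=6385
i=9: a=7 ⇒ p=1039681, q=46968
→ (1039681, 46968).  Check: 1039681²=1080936581761, 490·46968²=1080936581760, difference 1.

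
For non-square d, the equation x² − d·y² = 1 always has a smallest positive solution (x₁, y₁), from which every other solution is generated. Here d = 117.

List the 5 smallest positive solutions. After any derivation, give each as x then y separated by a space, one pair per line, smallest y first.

649 60
842401 77880
1093435849 101088180
1419278889601 131212379760
1842222905266249 170313567840300

√117 → a₀=10, period (1,4,2,4,1,20); ℓ=6 even so k=5
step 0: (10, 1)  from 10·(1,0) + (0,1)
…
step 2: (54, 5)  from 4·(11,1) + (10,1)
step 3: (119, 11)  from 2·(54,5) + (11,1)
step 4: (530, 49)  from 4·(119,11) + (54,5)
step 5: (649, 60)  from 1·(530,49) + (119,11)
→ (649, 60).  Check: 649²=421201, 117·60²=421200, difference 1.
(649+60√117)^2 = 842401 + 77880√117
(649+60√117)^3 = 1093435849 + 101088180√117
(649+60√117)^4 = 1419278889601 + 131212379760√117
(649+60√117)^5 = 1842222905266249 + 170313567840300√117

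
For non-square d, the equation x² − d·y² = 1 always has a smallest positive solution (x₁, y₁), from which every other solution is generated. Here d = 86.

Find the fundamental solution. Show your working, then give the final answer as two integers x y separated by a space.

10405 1122

√86 → a₀=9, period (3,1,1,1,8,1,1,1,3,18); ℓ=10 even so k=9
i=0: a=9 ⇒ p=9, q=1
i=1: a=3 ⇒ p=28, q=3
i=2: a=1 ⇒ p=37, q=4
i=3: a=1 ⇒ p=65, q=7
i=4: a=1 ⇒ p=102, q=11
i=5: a=8 ⇒ p=881, q=95
…
i=7: a=1 ⇒ p=1864, q=201
i=8: a=1 ⇒ p=2847, q=307
i=9: a=3 ⇒ p=10405, q=1122
fundamental: x₁=10405, y₁=1122  (since 108264025 − 86·1258884 = 1)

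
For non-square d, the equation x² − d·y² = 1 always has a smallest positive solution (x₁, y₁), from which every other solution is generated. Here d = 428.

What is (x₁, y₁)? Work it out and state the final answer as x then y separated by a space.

√428 → a₀=20, period (1,2,4,1,5,10,5,1,4,2,1,40); ℓ=12 even so k=11
k=0  a_k=20  p_k/q_k = 20/1
k=1  a_k=1  p_k/q_k = 21/1
k=2  a_k=2  p_k/q_k = 62/3
k=3  a_k=4  p_k/q_k = 269/13
…
k=5  a_k=5  p_k/q_k = 1924/93
k=6  a_k=10  p_k/q_k = 19571/946
k=7  a_k=5  p_k/q_k = 99779/4823
k=8  a_k=1  p_k/q_k = 119350/5769
k=9  a_k=4  p_k/q_k = 577179/27899
k=10  a_k=2  p_k/q_k = 1273708/61567
k=11  a_k=1  p_k/q_k = 1850887/89466
(x₁, y₁) = (1850887, 89466);  1850887² − 428·89466² = 1 ✓

1850887 89466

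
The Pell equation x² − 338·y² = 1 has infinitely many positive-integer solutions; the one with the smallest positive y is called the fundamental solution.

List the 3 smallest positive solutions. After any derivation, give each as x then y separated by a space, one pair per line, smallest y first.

√338 = [18; 2,1,1,2,36, …], period ℓ=5 (odd) → k=9
a_0=18:  p_0=18·1+0=18,  q_0=18·0+1=1
…
a_2=1:  p_2=1·37+18=55,  q_2=1·2+1=3
a_3=1:  p_3=1·55+37=92,  q_3=1·3+2=5
a_4=2:  p_4=2·92+55=239,  q_4=2·5+3=13
…
a_6=2:  p_6=2·8696+239=17631,  q_6=2·473+13=959
a_7=1:  p_7=1·17631+8696=26327,  q_7=1·959+473=1432
a_8=1:  p_8=1·26327+17631=43958,  q_8=1·1432+959=2391
a_9=2:  p_9=2·43958+26327=114243,  q_9=2·2391+1432=6214
→ (114243, 6214).  Check: 114243²=13051463049, 338·6214²=13051463048, difference 1.
(114243+6214√338)^2 = 26102926097 + 1419812004√338
(114243+6214√338)^3 = 5964153172084899 + 324407165539730√338

114243 6214
26102926097 1419812004
5964153172084899 324407165539730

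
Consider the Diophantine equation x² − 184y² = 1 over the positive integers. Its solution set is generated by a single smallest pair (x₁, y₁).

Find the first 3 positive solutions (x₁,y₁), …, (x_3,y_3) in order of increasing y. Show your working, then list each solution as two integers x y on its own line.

√184 → a₀=13, period (1,1,3,2,1,2,1,2,3,1,1,26); ℓ=12 even so k=11
step 0: (13, 1)  from 13·(1,0) + (0,1)
…
step 2: (27, 2)  from 1·(14,1) + (13,1)
step 3: (95, 7)  from 3·(27,2) + (14,1)
step 4: (217, 16)  from 2·(95,7) + (27,2)
…
step 10: (13741, 1013)  from 1·(10594,781) + (3147,232)
step 11: (24335, 1794)  from 1·(13741,1013) + (10594,781)
(x₁, y₁) = (24335, 1794);  24335² − 184·1794² = 1 ✓
(24335+1794√184)^2 = 1184384449 + 87313980√184
(24335+1794√184)^3 = 57643991108495 + 4249571404806√184

24335 1794
1184384449 87313980
57643991108495 4249571404806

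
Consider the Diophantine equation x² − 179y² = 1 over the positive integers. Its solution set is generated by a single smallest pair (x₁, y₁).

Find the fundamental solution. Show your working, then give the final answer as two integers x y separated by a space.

√179 = [13; 2,1,1,1,3,…,1,2,26, …], period ℓ=14 (even) → k=13
i=0: a=13 ⇒ p=13, q=1
i=1: a=2 ⇒ p=27, q=2
i=2: a=1 ⇒ p=40, q=3
i=3: a=1 ⇒ p=67, q=5
i=4: a=1 ⇒ p=107, q=8
…
i=6: a=5 ⇒ p=2047, q=153
i=7: a=13 ⇒ p=26999, q=2018
i=8: a=5 ⇒ p=137042, q=10243
i=9: a=3 ⇒ p=438125, q=32747
…
i=11: a=1 ⇒ p=1013292, q=75737
i=12: a=1 ⇒ p=1588459, q=118727
i=13: a=2 ⇒ p=4190210, q=313191
→ (4190210, 313191).  Check: 4190210²=17557859844100, 179·313191²=17557859844099, difference 1.

4190210 313191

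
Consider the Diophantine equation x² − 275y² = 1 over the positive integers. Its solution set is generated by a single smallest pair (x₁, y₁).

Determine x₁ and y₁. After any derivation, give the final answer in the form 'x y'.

[16; 1,1,2,1,1,32] for √275; ℓ=6 ⇒ convergent index 5
i=0: a=16 ⇒ p=16, q=1
i=1: a=1 ⇒ p=17, q=1
…
i=4: a=1 ⇒ p=116, q=7
i=5: a=1 ⇒ p=199, q=12
fundamental: x₁=199, y₁=12  (since 39601 − 275·144 = 1)

199 12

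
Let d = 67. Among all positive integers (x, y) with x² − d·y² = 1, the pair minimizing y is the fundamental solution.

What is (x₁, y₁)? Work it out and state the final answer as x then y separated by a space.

48842 5967

[8; 5,2,1,1,7,1,1,2,5,16] for √67; ℓ=10 ⇒ convergent index 9
i=0: a=8 ⇒ p=8, q=1
…
i=5: a=7 ⇒ p=1678, q=205
i=6: a=1 ⇒ p=1899, q=232
i=7: a=1 ⇒ p=3577, q=437
i=8: a=2 ⇒ p=9053, q=1106
i=9: a=5 ⇒ p=48842, q=5967
fundamental: x₁=48842, y₁=5967  (since 2385540964 − 67·35605089 = 1)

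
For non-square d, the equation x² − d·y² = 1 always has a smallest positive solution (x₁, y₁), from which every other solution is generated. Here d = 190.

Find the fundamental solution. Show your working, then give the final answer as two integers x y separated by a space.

d=190: √d = [13; 1,3,1,1,1,…,3,1,26] (ℓ=14, even), read p_13/q_13
step 0: (13, 1)  from 13·(1,0) + (0,1)
step 1: (14, 1)  from 1·(13,1) + (1,0)
step 2: (55, 4)  from 3·(14,1) + (13,1)
…
step 4: (124, 9)  from 1·(69,5) + (55,4)
…
step 12: (40787, 2959)  from 3·(11234,815) + (7085,514)
step 13: (52021, 3774)  from 1·(40787,2959) + (11234,815)
→ (52021, 3774).  Check: 52021²=2706184441, 190·3774²=2706184440, difference 1.

52021 3774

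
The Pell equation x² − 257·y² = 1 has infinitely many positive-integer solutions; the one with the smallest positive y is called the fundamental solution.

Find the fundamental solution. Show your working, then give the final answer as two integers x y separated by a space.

513 32

√257 = [16; 32, …], period ℓ=1 (odd) → k=1
i=0: a=16 ⇒ p=16, q=1
i=1: a=32 ⇒ p=513, q=32
(x₁, y₁) = (513, 32);  513² − 257·32² = 1 ✓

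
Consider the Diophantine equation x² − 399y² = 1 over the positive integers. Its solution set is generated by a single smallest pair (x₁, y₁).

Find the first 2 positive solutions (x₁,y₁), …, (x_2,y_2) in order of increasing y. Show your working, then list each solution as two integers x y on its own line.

√399 = [19; 1,38, …], period ℓ=2 (even) → k=1
k=0  a_k=19  p_k/q_k = 19/1
k=1  a_k=1  p_k/q_k = 20/1
(x₁, y₁) = (20, 1);  20² − 399·1² = 1 ✓
n=2: (20,1)∘(20,1) = (20·20+399·1·1, 20·1+1·20) = (799,40)

20 1
799 40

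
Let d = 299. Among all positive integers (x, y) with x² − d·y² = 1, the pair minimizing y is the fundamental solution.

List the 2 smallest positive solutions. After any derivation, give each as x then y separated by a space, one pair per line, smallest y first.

√299 = [17; 3,2,3,34, …], period ℓ=4 (even) → k=3
a_0=17:  p_0=17·1+0=17,  q_0=17·0+1=1
a_1=3:  p_1=3·17+1=52,  q_1=3·1+0=3
a_2=2:  p_2=2·52+17=121,  q_2=2·3+1=7
a_3=3:  p_3=3·121+52=415,  q_3=3·7+3=24
→ (415, 24).  Check: 415²=172225, 299·24²=172224, difference 1.
(x_2, y_2) = (415·415 + 299·24·24, 415·24 + 24·415) = (344449, 19920)

415 24
344449 19920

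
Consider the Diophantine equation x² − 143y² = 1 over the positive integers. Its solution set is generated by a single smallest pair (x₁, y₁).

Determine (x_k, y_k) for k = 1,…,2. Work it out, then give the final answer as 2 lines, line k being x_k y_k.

d=143: √d = [11; 1,22] (ℓ=2, even), read p_1/q_1
step 0: (11, 1)  from 11·(1,0) + (0,1)
step 1: (12, 1)  from 1·(11,1) + (1,0)
→ (12, 1).  Check: 12²=144, 143·1²=143, difference 1.
(x_2, y_2) = (12·12 + 143·1·1, 12·1 + 1·12) = (287, 24)

12 1
287 24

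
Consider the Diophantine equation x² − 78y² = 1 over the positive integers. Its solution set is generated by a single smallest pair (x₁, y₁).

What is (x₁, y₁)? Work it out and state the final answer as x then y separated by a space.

√78 = [8; 1,4,1,16, …], period ℓ=4 (even) → k=3
i=0: a=8 ⇒ p=8, q=1
i=1: a=1 ⇒ p=9, q=1
i=2: a=4 ⇒ p=44, q=5
i=3: a=1 ⇒ p=53, q=6
(x₁, y₁) = (53, 6);  53² − 78·6² = 1 ✓

53 6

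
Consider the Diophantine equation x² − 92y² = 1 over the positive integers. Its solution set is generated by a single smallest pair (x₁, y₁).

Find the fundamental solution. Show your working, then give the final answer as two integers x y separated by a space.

1151 120

d=92: √d = [9; 1,1,2,4,2,1,1,18] (ℓ=8, even), read p_7/q_7
i=0: a=9 ⇒ p=9, q=1
…
i=4: a=4 ⇒ p=211, q=22
…
i=6: a=1 ⇒ p=681, q=71
i=7: a=1 ⇒ p=1151, q=120
fundamental: x₁=1151, y₁=120  (since 1324801 − 92·14400 = 1)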